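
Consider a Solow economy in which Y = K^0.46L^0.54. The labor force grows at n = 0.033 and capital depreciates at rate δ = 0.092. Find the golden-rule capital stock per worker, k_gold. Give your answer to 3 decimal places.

k_gold ≈ 11.165

Break-even investment rate: n + δ = 0.033 + 0.092 = 0.125.
Golden rule sets MPK = n+δ: 0.46·k^(0.46−1) = 0.125, so k_gold = (0.46/0.125)^(1/0.54) ≈ 11.1652.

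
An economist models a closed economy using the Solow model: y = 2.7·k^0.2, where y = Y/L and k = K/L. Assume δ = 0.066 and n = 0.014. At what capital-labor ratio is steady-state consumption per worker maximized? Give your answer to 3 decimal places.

Capital per worker breaks even when investment replaces (n + δ)·k; here n + δ = 0.08.
Setting f'(k) = n+δ gives 0.2·2.7·k^(0.2−1) = 0.08, hence k_gold = (0.2·2.7/0.08)^(1/0.8) ≈ 10.8800.

k_gold ≈ 10.880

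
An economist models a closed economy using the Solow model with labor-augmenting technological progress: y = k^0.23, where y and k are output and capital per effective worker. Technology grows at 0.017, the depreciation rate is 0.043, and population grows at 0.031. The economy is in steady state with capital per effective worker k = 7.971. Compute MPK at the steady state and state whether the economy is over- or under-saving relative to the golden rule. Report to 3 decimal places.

over-saving; MPK ≈ 0.047

The effective depreciation rate is n + g + δ = 0.031 + 0.017 + 0.043 = 0.091.
MPK = 0.23·k^(0.23−1) = 0.23·7.971^(-0.77) ≈ 0.0465.
MPK < 0.091, so the economy is dynamically inefficient (over-saving).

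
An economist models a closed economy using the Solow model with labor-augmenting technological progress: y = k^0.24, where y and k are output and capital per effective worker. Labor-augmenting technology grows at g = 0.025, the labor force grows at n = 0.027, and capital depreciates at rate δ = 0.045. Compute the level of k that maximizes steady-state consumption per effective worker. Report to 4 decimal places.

k_gold ≈ 3.2937

The effective depreciation rate is n + g + δ = 0.027 + 0.025 + 0.045 = 0.097.
Maximizing c = f(k) − (n+g+δ)·k gives f'(k) = n+g+δ, i.e. 0.24·k^(0.24−1) = 0.097, so k_gold = (0.24/0.097)^(1/0.76) ≈ 3.2937.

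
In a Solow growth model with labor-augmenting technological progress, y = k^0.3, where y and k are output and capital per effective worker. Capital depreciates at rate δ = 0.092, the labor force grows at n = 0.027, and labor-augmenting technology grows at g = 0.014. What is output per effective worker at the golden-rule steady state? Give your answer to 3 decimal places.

n + g + δ = 0.027 + 0.014 + 0.092 = 0.133.
Setting f'(k) = n+g+δ gives 0.3·k^(0.3−1) = 0.133, hence k_gold = (0.3/0.133)^(1/0.7) ≈ 3.1965.
Output: y_gold = k_gold^0.3 = 3.1965^0.3 ≈ 1.4171.

y_gold ≈ 1.417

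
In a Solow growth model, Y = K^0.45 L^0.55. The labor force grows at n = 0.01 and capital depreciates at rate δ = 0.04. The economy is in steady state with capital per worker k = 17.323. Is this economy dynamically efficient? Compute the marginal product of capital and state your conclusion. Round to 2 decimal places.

dynamically efficient; MPK ≈ 0.09

The effective depreciation rate is n + δ = 0.01 + 0.04 = 0.05.
MPK = 0.45·k^(0.45−1) = 0.45·17.323^(-0.55) ≈ 0.0937.
MPK > 0.05, so the economy is dynamically efficient (under-saving).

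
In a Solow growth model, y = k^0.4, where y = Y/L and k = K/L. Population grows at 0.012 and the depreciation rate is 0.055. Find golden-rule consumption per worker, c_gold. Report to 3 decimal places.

Capital per worker breaks even when investment replaces (n + δ)·k; here n + δ = 0.067.
Setting f'(k) = n+δ gives 0.4·k^(0.4−1) = 0.067, hence k_gold = (0.4/0.067)^(1/0.6) ≈ 19.6476.
y_gold = 19.6476^0.4 ≈ 3.2910.
c_gold = y_gold − (n+δ)·k_gold = 3.2910 − 0.067·19.6476 ≈ 1.9746.

c_gold ≈ 1.975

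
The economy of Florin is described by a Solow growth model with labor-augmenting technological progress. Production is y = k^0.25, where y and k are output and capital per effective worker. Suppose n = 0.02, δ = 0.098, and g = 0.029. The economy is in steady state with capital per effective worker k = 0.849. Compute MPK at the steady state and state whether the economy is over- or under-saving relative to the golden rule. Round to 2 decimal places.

Break-even investment rate: n + g + δ = 0.02 + 0.029 + 0.098 = 0.147.
MPK = 0.25·k^(0.25−1) = 0.25·0.849^(-0.75) ≈ 0.2827.
MPK > 0.147, so the economy is dynamically efficient (under-saving).

under-saving; MPK ≈ 0.28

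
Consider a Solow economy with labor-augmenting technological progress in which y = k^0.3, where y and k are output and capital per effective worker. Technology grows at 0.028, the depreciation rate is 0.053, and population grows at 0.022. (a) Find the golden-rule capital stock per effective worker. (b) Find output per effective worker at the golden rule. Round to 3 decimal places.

The effective depreciation rate is n + g + δ = 0.022 + 0.028 + 0.053 = 0.103.
Setting f'(k) = n+g+δ gives 0.3·k^(0.3−1) = 0.103, hence k_gold = (0.3/0.103)^(1/0.7) ≈ 4.6054.
y_gold = 4.6054^0.3 ≈ 1.5812.

(a) k_gold ≈ 4.605; (b) y_gold ≈ 1.581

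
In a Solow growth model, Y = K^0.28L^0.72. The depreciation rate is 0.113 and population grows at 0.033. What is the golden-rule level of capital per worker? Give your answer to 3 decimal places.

k_gold ≈ 2.471

Capital per worker breaks even when investment replaces (n + δ)·k; here n + δ = 0.146.
Setting f'(k) = n+δ gives 0.28·k^(0.28−1) = 0.146, hence k_gold = (0.28/0.146)^(1/0.72) ≈ 2.4705.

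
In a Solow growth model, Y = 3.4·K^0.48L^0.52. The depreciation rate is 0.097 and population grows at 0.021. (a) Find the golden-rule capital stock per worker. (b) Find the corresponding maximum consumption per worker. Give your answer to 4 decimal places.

(a) k_gold ≈ 156.2858; (b) c_gold ≈ 19.9785

n + δ = 0.021 + 0.097 = 0.118.
At the golden rule the marginal product of capital equals n+δ: 0.48·3.4·k^(0.48−1) = 0.118. Solving, k_gold = (0.48·3.4/0.118)^(1/0.52) ≈ 156.2858.
y_gold = 3.4·156.2858^0.48 ≈ 38.4203; c_gold = y_gold − 0.118·k_gold ≈ 19.9785.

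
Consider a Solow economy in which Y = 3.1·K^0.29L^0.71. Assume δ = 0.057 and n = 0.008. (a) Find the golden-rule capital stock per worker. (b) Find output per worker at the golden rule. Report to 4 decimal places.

Break-even investment rate: n + δ = 0.008 + 0.057 = 0.065.
Golden rule sets MPK = n+δ: 0.29·3.1·k^(0.29−1) = 0.065, so k_gold = (0.29·3.1/0.065)^(1/0.71) ≈ 40.4414.
y_gold = 3.1·40.4414^0.29 ≈ 9.0644.

(a) k_gold ≈ 40.4414; (b) y_gold ≈ 9.0644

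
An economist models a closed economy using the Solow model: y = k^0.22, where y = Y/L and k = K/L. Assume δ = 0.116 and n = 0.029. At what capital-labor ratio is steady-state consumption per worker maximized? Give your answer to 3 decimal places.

Break-even investment rate: n + δ = 0.029 + 0.116 = 0.145.
Golden rule sets MPK = n+δ: 0.22·k^(0.22−1) = 0.145, so k_gold = (0.22/0.145)^(1/0.78) ≈ 1.7066.

k_gold ≈ 1.707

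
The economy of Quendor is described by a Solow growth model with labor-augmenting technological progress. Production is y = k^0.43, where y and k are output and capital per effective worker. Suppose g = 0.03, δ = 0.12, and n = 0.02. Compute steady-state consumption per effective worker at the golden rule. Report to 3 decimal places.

c_gold ≈ 1.148

n + g + δ = 0.02 + 0.03 + 0.12 = 0.17.
Maximizing c = f(k) − (n+g+δ)·k gives f'(k) = n+g+δ, i.e. 0.43·k^(0.43−1) = 0.17, so k_gold = (0.43/0.17)^(1/0.57) ≈ 5.0939.
y_gold = 5.0939^0.43 ≈ 2.0139.
c_gold = y_gold − (n+g+δ)·k_gold = 2.0139 − 0.17·5.0939 ≈ 1.1479.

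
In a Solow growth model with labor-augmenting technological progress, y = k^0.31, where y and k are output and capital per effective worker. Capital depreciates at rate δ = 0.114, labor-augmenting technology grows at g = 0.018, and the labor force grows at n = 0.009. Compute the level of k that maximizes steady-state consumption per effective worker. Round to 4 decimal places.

k_gold ≈ 3.1323

n + g + δ = 0.009 + 0.018 + 0.114 = 0.141.
Maximizing c = f(k) − (n+g+δ)·k gives f'(k) = n+g+δ, i.e. 0.31·k^(0.31−1) = 0.141, so k_gold = (0.31/0.141)^(1/0.69) ≈ 3.1323.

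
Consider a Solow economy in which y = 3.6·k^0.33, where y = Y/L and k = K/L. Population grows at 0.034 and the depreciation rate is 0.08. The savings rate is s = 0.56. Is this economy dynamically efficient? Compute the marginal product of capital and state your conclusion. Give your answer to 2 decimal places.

dynamically inefficient; MPK ≈ 0.07

The effective depreciation rate is n + δ = 0.034 + 0.08 = 0.114.
Steady-state k*: s·A·k^0.33 = 0.114·k gives k* = (0.56·3.6/0.114)^(1/0.67) ≈ 72.7894.
MPK = 0.33·3.6·72.7894^(-0.67) ≈ 0.0672.
MPK < n+δ = 0.114, so the economy is dynamically inefficient (over-saving).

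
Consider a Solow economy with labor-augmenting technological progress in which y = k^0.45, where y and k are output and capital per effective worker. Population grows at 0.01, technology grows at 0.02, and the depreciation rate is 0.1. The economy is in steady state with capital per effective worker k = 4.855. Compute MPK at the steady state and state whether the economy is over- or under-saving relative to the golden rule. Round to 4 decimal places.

under-saving; MPK ≈ 0.1887

n + g + δ = 0.01 + 0.02 + 0.1 = 0.13.
MPK = 0.45·k^(0.45−1) = 0.45·4.855^(-0.55) ≈ 0.1887.
MPK > 0.13, so the economy is dynamically efficient (under-saving).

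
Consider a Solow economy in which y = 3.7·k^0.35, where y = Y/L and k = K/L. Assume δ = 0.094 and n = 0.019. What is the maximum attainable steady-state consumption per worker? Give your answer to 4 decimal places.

Break-even investment rate: n + δ = 0.019 + 0.094 = 0.113.
Maximizing c = f(k) − (n+δ)·k gives f'(k) = n+δ, i.e. 0.35·3.7·k^(0.35−1) = 0.113, so k_gold = (0.35·3.7/0.113)^(1/0.65) ≈ 42.6113.
y_gold = 3.7·42.6113^0.35 ≈ 13.7574.
c_gold = y_gold − (n+δ)·k_gold = 13.7574 − 0.113·42.6113 ≈ 8.9423.

c_gold ≈ 8.9423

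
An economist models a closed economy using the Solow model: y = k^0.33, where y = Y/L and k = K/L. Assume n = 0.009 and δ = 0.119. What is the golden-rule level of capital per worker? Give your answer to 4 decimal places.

The effective depreciation rate is n + δ = 0.009 + 0.119 = 0.128.
Maximizing c = f(k) − (n+δ)·k gives f'(k) = n+δ, i.e. 0.33·k^(0.33−1) = 0.128, so k_gold = (0.33/0.128)^(1/0.67) ≈ 4.1104.

k_gold ≈ 4.1104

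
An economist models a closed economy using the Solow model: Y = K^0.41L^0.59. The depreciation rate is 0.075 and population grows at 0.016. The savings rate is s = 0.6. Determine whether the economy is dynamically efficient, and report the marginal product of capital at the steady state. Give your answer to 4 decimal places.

dynamically inefficient; MPK ≈ 0.0622

Break-even investment rate: n + δ = 0.016 + 0.075 = 0.091.
Steady-state k*: s·k^0.41 = 0.091·k gives k* = (0.6/0.091)^(1/0.59) ≈ 24.4524.
MPK = 0.41·24.4524^(-0.59) ≈ 0.0622.
MPK < n+δ = 0.091, so the economy is dynamically inefficient (over-saving).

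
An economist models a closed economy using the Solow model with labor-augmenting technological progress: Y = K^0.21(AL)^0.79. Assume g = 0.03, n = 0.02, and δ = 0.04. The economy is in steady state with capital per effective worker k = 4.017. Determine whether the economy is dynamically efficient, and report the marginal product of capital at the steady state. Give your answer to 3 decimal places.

The effective depreciation rate is n + g + δ = 0.02 + 0.03 + 0.04 = 0.09.
MPK = 0.21·k^(0.21−1) = 0.21·4.017^(-0.79) ≈ 0.0700.
MPK < 0.09, so the economy is dynamically inefficient (over-saving).

dynamically inefficient; MPK ≈ 0.070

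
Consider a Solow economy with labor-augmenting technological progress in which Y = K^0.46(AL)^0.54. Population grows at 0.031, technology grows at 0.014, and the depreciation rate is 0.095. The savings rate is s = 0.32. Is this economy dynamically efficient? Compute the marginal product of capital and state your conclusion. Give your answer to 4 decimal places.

dynamically efficient; MPK ≈ 0.2013

Capital per effective worker breaks even when investment replaces (n + g + δ)·k; here n + g + δ = 0.14.
Steady-state k*: s·k^0.46 = 0.14·k gives k* = (0.32/0.14)^(1/0.54) ≈ 4.6223.
MPK = 0.46·4.6223^(-0.54) ≈ 0.2013.
MPK > n+g+δ = 0.14, so the economy is dynamically efficient (under-saving).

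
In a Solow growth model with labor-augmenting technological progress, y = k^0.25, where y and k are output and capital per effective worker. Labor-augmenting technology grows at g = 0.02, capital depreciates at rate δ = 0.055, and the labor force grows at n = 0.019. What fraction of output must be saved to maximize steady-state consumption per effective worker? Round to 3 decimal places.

s_gold = 0.250

n + g + δ = 0.019 + 0.02 + 0.055 = 0.094.
At the golden rule MPK = n+g+δ, and in any Cobb-Douglas steady state s = (n+g+δ)·k/y = MPK·k/y = capital's share 0.25.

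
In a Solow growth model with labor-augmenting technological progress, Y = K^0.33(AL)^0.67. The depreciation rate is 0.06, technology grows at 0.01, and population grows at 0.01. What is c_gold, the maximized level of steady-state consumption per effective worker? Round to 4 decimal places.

The effective depreciation rate is n + g + δ = 0.01 + 0.01 + 0.06 = 0.08.
At the golden rule the marginal product of capital equals n+g+δ: 0.33·k^(0.33−1) = 0.08. Solving, k_gold = (0.33/0.08)^(1/0.67) ≈ 8.2898.
y_gold = 8.2898^0.33 ≈ 2.0096.
c_gold = y_gold − (n+g+δ)·k_gold = 2.0096 − 0.08·8.2898 ≈ 1.3465.

c_gold ≈ 1.3465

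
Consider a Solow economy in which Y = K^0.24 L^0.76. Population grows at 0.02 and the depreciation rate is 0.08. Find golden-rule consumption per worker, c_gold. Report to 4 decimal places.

n + δ = 0.02 + 0.08 = 0.1.
At the golden rule the marginal product of capital equals n+δ: 0.24·k^(0.24−1) = 0.1. Solving, k_gold = (0.24/0.1)^(1/0.76) ≈ 3.1643.
y_gold = 3.1643^0.24 ≈ 1.3185.
c_gold = y_gold − (n+δ)·k_gold = 1.3185 − 0.1·3.1643 ≈ 1.0020.

c_gold ≈ 1.0020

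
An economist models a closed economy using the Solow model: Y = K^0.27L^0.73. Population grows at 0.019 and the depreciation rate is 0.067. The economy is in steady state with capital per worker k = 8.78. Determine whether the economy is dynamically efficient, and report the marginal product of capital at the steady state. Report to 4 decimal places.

n + δ = 0.019 + 0.067 = 0.086.
MPK = 0.27·k^(0.27−1) = 0.27·8.78^(-0.73) ≈ 0.0553.
MPK < 0.086, so the economy is dynamically inefficient (over-saving).

dynamically inefficient; MPK ≈ 0.0553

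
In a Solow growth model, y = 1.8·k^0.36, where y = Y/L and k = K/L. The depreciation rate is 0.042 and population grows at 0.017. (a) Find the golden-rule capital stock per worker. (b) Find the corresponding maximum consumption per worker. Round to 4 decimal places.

Capital per worker breaks even when investment replaces (n + δ)·k; here n + δ = 0.059.
At the golden rule the marginal product of capital equals n+δ: 0.36·1.8·k^(0.36−1) = 0.059. Solving, k_gold = (0.36·1.8/0.059)^(1/0.64) ≈ 42.2795.
y_gold = 1.8·42.2795^0.36 ≈ 6.9291; c_gold = y_gold − 0.059·k_gold ≈ 4.4346.

(a) k_gold ≈ 42.2795; (b) c_gold ≈ 4.4346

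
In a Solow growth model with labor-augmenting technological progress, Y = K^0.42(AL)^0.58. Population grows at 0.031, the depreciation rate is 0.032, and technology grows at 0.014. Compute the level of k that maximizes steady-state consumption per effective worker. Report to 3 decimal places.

The effective depreciation rate is n + g + δ = 0.031 + 0.014 + 0.032 = 0.077.
Golden rule sets MPK = n+g+δ: 0.42·k^(0.42−1) = 0.077, so k_gold = (0.42/0.077)^(1/0.58) ≈ 18.6326.

k_gold ≈ 18.633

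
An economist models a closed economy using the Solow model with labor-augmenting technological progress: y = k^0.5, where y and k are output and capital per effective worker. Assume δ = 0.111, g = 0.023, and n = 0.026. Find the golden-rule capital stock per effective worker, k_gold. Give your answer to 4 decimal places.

k_gold ≈ 9.7656

Break-even investment rate: n + g + δ = 0.026 + 0.023 + 0.111 = 0.16.
Golden rule sets MPK = n+g+δ: 0.5·k^(0.5−1) = 0.16, so k_gold = (0.5/0.16)^(1/0.5) ≈ 9.7656.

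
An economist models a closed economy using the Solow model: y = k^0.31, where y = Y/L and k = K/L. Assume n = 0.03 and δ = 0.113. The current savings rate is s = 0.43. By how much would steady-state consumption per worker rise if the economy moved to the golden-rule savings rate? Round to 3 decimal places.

Break-even investment rate: n + δ = 0.03 + 0.113 = 0.143.
Current steady state (s = 0.43): k* = (0.43/0.143)^(1/0.69) ≈ 4.9311, y* = 4.9311^0.31 ≈ 1.6399, c* = (1−0.43)·1.6399 ≈ 0.9347.
Golden rule sets MPK = n+δ: 0.31·k^(0.31−1) = 0.143, so k_gold = (0.31/0.143)^(1/0.69) ≈ 3.0690.
y_gold = 3.0690^0.31 ≈ 1.4157, c_gold = y_gold − 0.143·k_gold ≈ 0.9768.
Gain: Δc = 0.9768 − 0.9347 ≈ 0.0421.

Δc ≈ 0.042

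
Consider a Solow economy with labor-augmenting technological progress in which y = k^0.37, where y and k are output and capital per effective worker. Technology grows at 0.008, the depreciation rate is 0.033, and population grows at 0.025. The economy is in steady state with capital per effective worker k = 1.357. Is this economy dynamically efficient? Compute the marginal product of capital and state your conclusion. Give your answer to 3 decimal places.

Capital per effective worker breaks even when investment replaces (n + g + δ)·k; here n + g + δ = 0.066.
MPK = 0.37·k^(0.37−1) = 0.37·1.357^(-0.63) ≈ 0.3053.
MPK > 0.066, so the economy is dynamically efficient (under-saving).

dynamically efficient; MPK ≈ 0.305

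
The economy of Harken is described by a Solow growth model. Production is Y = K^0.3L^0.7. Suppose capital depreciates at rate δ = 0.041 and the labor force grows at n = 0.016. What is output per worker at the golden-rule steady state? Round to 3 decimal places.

n + δ = 0.016 + 0.041 = 0.057.
Maximizing c = f(k) − (n+δ)·k gives f'(k) = n+δ, i.e. 0.3·k^(0.3−1) = 0.057, so k_gold = (0.3/0.057)^(1/0.7) ≈ 10.7239.
Output: y_gold = k_gold^0.3 = 10.7239^0.3 ≈ 2.0375.

y_gold ≈ 2.038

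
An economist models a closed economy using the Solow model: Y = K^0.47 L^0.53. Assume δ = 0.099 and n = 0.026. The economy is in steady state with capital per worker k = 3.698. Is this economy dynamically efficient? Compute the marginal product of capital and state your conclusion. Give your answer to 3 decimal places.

dynamically efficient; MPK ≈ 0.235

Break-even investment rate: n + δ = 0.026 + 0.099 = 0.125.
MPK = 0.47·k^(0.47−1) = 0.47·3.698^(-0.53) ≈ 0.2350.
MPK > 0.125, so the economy is dynamically efficient (under-saving).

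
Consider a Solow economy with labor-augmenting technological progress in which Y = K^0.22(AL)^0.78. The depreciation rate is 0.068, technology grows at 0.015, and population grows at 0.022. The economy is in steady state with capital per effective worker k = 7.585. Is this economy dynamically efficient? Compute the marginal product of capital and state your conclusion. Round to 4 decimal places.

Break-even investment rate: n + g + δ = 0.022 + 0.015 + 0.068 = 0.105.
MPK = 0.22·k^(0.22−1) = 0.22·7.585^(-0.78) ≈ 0.0453.
MPK < 0.105, so the economy is dynamically inefficient (over-saving).

dynamically inefficient; MPK ≈ 0.0453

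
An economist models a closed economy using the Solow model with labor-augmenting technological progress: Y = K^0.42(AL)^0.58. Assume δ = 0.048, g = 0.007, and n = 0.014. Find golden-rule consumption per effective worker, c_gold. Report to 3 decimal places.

The effective depreciation rate is n + g + δ = 0.014 + 0.007 + 0.048 = 0.069.
Setting f'(k) = n+g+δ gives 0.42·k^(0.42−1) = 0.069, hence k_gold = (0.42/0.069)^(1/0.58) ≈ 22.5120.
y_gold = 22.5120^0.42 ≈ 3.6984.
c_gold = y_gold − (n+g+δ)·k_gold = 3.6984 − 0.069·22.5120 ≈ 2.1451.

c_gold ≈ 2.145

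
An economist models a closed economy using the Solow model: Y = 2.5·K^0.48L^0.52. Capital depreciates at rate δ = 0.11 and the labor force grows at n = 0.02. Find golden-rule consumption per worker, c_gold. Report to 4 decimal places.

Break-even investment rate: n + δ = 0.02 + 0.11 = 0.13.
At the golden rule the marginal product of capital equals n+δ: 0.48·2.5·k^(0.48−1) = 0.13. Solving, k_gold = (0.48·2.5/0.13)^(1/0.52) ≈ 71.8169.
y_gold = 2.5·71.8169^0.48 ≈ 19.4504.
c_gold = y_gold − (n+δ)·k_gold = 19.4504 − 0.13·71.8169 ≈ 10.1142.

c_gold ≈ 10.1142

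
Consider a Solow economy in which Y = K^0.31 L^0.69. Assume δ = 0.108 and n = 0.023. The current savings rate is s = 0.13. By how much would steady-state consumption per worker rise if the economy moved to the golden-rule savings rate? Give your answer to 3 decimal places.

The effective depreciation rate is n + δ = 0.023 + 0.108 = 0.131.
Current steady state (s = 0.13): k* = (0.13/0.131)^(1/0.69) ≈ 0.9890, y* = 0.9890^0.31 ≈ 0.9966, c* = (1−0.13)·0.9966 ≈ 0.8670.
Golden rule sets MPK = n+δ: 0.31·k^(0.31−1) = 0.131, so k_gold = (0.31/0.131)^(1/0.69) ≈ 3.4847.
y_gold = 3.4847^0.31 ≈ 1.4725, c_gold = y_gold − 0.131·k_gold ≈ 1.0161.
Gain: Δc = 1.0161 − 0.8670 ≈ 0.1490.

Δc ≈ 0.149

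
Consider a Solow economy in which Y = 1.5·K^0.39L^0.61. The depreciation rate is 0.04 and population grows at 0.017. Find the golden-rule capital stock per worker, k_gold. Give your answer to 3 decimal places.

k_gold ≈ 45.482

Break-even investment rate: n + δ = 0.017 + 0.04 = 0.057.
Golden rule sets MPK = n+δ: 0.39·1.5·k^(0.39−1) = 0.057, so k_gold = (0.39·1.5/0.057)^(1/0.61) ≈ 45.4818.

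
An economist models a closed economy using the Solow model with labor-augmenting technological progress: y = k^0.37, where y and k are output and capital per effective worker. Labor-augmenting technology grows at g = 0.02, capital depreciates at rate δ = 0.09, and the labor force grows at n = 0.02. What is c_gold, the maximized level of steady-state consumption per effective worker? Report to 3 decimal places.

The effective depreciation rate is n + g + δ = 0.02 + 0.02 + 0.09 = 0.13.
Setting f'(k) = n+g+δ gives 0.37·k^(0.37−1) = 0.13, hence k_gold = (0.37/0.13)^(1/0.63) ≈ 5.2607.
y_gold = 5.2607^0.37 ≈ 1.8484.
c_gold = y_gold − (n+g+δ)·k_gold = 1.8484 − 0.13·5.2607 ≈ 1.1645.

c_gold ≈ 1.164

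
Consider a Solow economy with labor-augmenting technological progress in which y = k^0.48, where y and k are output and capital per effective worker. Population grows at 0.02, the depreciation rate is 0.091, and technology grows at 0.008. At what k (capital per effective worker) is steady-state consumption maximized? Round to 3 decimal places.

k_gold ≈ 14.615

The effective depreciation rate is n + g + δ = 0.02 + 0.008 + 0.091 = 0.119.
Setting f'(k) = n+g+δ gives 0.48·k^(0.48−1) = 0.119, hence k_gold = (0.48/0.119)^(1/0.52) ≈ 14.6149.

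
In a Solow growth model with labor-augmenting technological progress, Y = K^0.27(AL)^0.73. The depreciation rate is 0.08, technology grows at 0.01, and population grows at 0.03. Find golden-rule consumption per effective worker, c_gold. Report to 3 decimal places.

The effective depreciation rate is n + g + δ = 0.03 + 0.01 + 0.08 = 0.12.
Maximizing c = f(k) − (n+g+δ)·k gives f'(k) = n+g+δ, i.e. 0.27·k^(0.27−1) = 0.12, so k_gold = (0.27/0.12)^(1/0.73) ≈ 3.0370.
y_gold = 3.0370^0.27 ≈ 1.3498.
c_gold = y_gold − (n+g+δ)·k_gold = 1.3498 − 0.12·3.0370 ≈ 0.9853.

c_gold ≈ 0.985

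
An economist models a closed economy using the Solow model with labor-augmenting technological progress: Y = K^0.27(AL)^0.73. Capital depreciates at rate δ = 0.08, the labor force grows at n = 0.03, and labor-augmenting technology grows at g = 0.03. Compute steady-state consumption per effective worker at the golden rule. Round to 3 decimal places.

c_gold ≈ 0.931

Break-even investment rate: n + g + δ = 0.03 + 0.03 + 0.08 = 0.14.
Golden rule sets MPK = n+g+δ: 0.27·k^(0.27−1) = 0.14, so k_gold = (0.27/0.14)^(1/0.73) ≈ 2.4589.
y_gold = 2.4589^0.27 ≈ 1.2750.
c_gold = y_gold − (n+g+δ)·k_gold = 1.2750 − 0.14·2.4589 ≈ 0.9307.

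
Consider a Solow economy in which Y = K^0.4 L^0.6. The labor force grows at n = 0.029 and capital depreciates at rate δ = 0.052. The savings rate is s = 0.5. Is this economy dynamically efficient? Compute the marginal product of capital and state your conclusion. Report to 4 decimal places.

Capital per worker breaks even when investment replaces (n + δ)·k; here n + δ = 0.081.
Steady-state k*: s·k^0.4 = 0.081·k gives k* = (0.5/0.081)^(1/0.6) ≈ 20.7718.
MPK = 0.4·20.7718^(-0.6) ≈ 0.0648.
MPK < n+δ = 0.081, so the economy is dynamically inefficient (over-saving).

dynamically inefficient; MPK ≈ 0.0648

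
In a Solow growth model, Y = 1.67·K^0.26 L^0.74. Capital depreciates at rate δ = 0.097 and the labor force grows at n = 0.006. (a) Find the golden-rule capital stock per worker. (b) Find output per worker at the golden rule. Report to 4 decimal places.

(a) k_gold ≈ 6.9887; (b) y_gold ≈ 2.7686

The effective depreciation rate is n + δ = 0.006 + 0.097 = 0.103.
At the golden rule the marginal product of capital equals n+δ: 0.26·1.67·k^(0.26−1) = 0.103. Solving, k_gold = (0.26·1.67/0.103)^(1/0.74) ≈ 6.9887.
y_gold = 1.67·6.9887^0.26 ≈ 2.7686.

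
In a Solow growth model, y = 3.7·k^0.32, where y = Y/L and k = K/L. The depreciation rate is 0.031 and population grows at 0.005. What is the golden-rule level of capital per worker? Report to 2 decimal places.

Capital per worker breaks even when investment replaces (n + δ)·k; here n + δ = 0.036.
Maximizing c = f(k) − (n+δ)·k gives f'(k) = n+δ, i.e. 0.32·3.7·k^(0.32−1) = 0.036, so k_gold = (0.32·3.7/0.036)^(1/0.68) ≈ 170.1981.

k_gold ≈ 170.20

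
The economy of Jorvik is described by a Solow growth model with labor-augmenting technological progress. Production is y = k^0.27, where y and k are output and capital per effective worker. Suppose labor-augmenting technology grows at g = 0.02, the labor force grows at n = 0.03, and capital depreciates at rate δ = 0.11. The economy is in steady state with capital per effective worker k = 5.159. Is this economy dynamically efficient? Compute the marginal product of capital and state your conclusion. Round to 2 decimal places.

dynamically inefficient; MPK ≈ 0.08

The effective depreciation rate is n + g + δ = 0.03 + 0.02 + 0.11 = 0.16.
MPK = 0.27·k^(0.27−1) = 0.27·5.159^(-0.73) ≈ 0.0815.
MPK < 0.16, so the economy is dynamically inefficient (over-saving).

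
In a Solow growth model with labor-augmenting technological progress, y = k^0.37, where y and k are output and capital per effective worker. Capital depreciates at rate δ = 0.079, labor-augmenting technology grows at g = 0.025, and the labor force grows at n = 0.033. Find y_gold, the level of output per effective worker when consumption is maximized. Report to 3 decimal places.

n + g + δ = 0.033 + 0.025 + 0.079 = 0.137.
Setting f'(k) = n+g+δ gives 0.37·k^(0.37−1) = 0.137, hence k_gold = (0.37/0.137)^(1/0.63) ≈ 4.8405.
Output: y_gold = k_gold^0.37 = 4.8405^0.37 ≈ 1.7923.

y_gold ≈ 1.792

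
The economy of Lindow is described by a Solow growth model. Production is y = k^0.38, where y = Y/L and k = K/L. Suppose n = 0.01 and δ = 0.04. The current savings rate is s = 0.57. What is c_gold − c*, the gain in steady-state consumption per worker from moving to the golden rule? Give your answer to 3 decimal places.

Δc ≈ 0.238

n + δ = 0.01 + 0.04 = 0.05.
Current steady state (s = 0.57): k* = (0.57/0.05)^(1/0.62) ≈ 50.6623, y* = 50.6623^0.38 ≈ 4.4441, c* = (1−0.57)·4.4441 ≈ 1.9109.
Setting f'(k) = n+δ gives 0.38·k^(0.38−1) = 0.05, hence k_gold = (0.38/0.05)^(1/0.62) ≈ 26.3431.
y_gold = 26.3431^0.38 ≈ 3.4662, c_gold = y_gold − 0.05·k_gold ≈ 2.1490.
Gain: Δc = 2.1490 − 1.9109 ≈ 0.2381.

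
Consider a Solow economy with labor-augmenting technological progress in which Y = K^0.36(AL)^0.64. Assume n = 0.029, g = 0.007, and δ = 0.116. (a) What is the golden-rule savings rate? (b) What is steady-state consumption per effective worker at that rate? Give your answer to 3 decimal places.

Capital per effective worker breaks even when investment replaces (n + g + δ)·k; here n + g + δ = 0.152.
For Cobb-Douglas, s_gold equals capital's share: s_gold = 0.36.
Golden rule sets MPK = n+g+δ: 0.36·k^(0.36−1) = 0.152, so k_gold = (0.36/0.152)^(1/0.64) ≈ 3.8467.
y_gold = 3.8467^0.36 ≈ 1.6242; c_gold = (1−0.36)·y_gold ≈ 1.0395.

(a) s_gold = 0.360; (b) c_gold ≈ 1.039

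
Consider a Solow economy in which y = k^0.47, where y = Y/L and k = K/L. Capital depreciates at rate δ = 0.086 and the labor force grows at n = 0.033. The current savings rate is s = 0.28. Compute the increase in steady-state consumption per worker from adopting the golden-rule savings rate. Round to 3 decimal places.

Δc ≈ 0.254

Break-even investment rate: n + δ = 0.033 + 0.086 = 0.119.
Current steady state (s = 0.28): k* = (0.28/0.119)^(1/0.53) ≈ 5.0252, y* = 5.0252^0.47 ≈ 2.1357, c* = (1−0.28)·2.1357 ≈ 1.5377.
Setting f'(k) = n+δ gives 0.47·k^(0.47−1) = 0.119, hence k_gold = (0.47/0.119)^(1/0.53) ≈ 13.3527.
y_gold = 13.3527^0.47 ≈ 3.3808, c_gold = y_gold − 0.119·k_gold ≈ 1.7918.
Gain: Δc = 1.7918 − 1.5377 ≈ 0.2541.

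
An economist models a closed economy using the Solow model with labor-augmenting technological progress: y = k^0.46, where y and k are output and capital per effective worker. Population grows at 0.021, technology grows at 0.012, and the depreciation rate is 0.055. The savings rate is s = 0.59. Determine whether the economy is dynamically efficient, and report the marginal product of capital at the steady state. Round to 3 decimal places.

dynamically inefficient; MPK ≈ 0.069

Capital per effective worker breaks even when investment replaces (n + g + δ)·k; here n + g + δ = 0.088.
Steady-state k*: s·k^0.46 = 0.088·k gives k* = (0.59/0.088)^(1/0.54) ≈ 33.9089.
MPK = 0.46·33.9089^(-0.54) ≈ 0.0686.
MPK < n+g+δ = 0.088, so the economy is dynamically inefficient (over-saving).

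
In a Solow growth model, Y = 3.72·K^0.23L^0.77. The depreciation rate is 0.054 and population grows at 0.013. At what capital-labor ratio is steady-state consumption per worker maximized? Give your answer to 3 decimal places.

Capital per worker breaks even when investment replaces (n + δ)·k; here n + δ = 0.067.
Golden rule sets MPK = n+δ: 0.23·3.72·k^(0.23−1) = 0.067, so k_gold = (0.23·3.72/0.067)^(1/0.77) ≈ 27.3286.

k_gold ≈ 27.329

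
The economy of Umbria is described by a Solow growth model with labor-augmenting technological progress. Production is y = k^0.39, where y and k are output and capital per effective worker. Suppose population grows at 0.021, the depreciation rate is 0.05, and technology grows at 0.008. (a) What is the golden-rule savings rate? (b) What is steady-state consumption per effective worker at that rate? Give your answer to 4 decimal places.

(a) s_gold = 0.3900; (b) c_gold ≈ 1.6931

n + g + δ = 0.021 + 0.008 + 0.05 = 0.079.
For Cobb-Douglas, s_gold equals capital's share: s_gold = 0.39.
Maximizing c = f(k) − (n+g+δ)·k gives f'(k) = n+g+δ, i.e. 0.39·k^(0.39−1) = 0.079, so k_gold = (0.39/0.079)^(1/0.61) ≈ 13.7020.
y_gold = 13.7020^0.39 ≈ 2.7755; c_gold = (1−0.39)·y_gold ≈ 1.6931.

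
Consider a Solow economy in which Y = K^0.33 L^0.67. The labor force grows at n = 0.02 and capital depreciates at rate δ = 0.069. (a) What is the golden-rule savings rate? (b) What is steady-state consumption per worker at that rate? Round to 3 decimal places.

The effective depreciation rate is n + δ = 0.02 + 0.069 = 0.089.
For Cobb-Douglas, s_gold equals capital's share: s_gold = 0.33.
Setting f'(k) = n+δ gives 0.33·k^(0.33−1) = 0.089, hence k_gold = (0.33/0.089)^(1/0.67) ≈ 7.0703.
y_gold = 7.0703^0.33 ≈ 1.9068; c_gold = (1−0.33)·y_gold ≈ 1.2776.

(a) s_gold = 0.330; (b) c_gold ≈ 1.278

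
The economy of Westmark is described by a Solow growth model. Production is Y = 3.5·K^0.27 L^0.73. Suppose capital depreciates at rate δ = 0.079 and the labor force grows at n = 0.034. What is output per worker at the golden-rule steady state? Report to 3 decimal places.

y_gold ≈ 7.677

Break-even investment rate: n + δ = 0.034 + 0.079 = 0.113.
Golden rule sets MPK = n+δ: 0.27·3.5·k^(0.27−1) = 0.113, so k_gold = (0.27·3.5/0.113)^(1/0.73) ≈ 18.3442.
Output: y_gold = 3.5·k_gold^0.27 = 3.5·18.3442^0.27 ≈ 7.6774.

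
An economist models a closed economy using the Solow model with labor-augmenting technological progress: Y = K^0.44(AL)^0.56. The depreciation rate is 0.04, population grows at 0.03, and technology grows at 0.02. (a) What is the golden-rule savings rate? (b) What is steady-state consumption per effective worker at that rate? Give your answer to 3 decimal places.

(a) s_gold = 0.440; (b) c_gold ≈ 1.949

Capital per effective worker breaks even when investment replaces (n + g + δ)·k; here n + g + δ = 0.09.
For Cobb-Douglas, s_gold equals capital's share: s_gold = 0.44.
Maximizing c = f(k) − (n+g+δ)·k gives f'(k) = n+g+δ, i.e. 0.44·k^(0.44−1) = 0.09, so k_gold = (0.44/0.09)^(1/0.56) ≈ 17.0111.
y_gold = 17.0111^0.44 ≈ 3.4795; c_gold = (1−0.44)·y_gold ≈ 1.9485.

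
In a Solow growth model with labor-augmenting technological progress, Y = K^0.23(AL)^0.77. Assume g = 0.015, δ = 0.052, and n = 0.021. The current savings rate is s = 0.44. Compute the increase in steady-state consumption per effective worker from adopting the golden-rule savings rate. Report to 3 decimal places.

n + g + δ = 0.021 + 0.015 + 0.052 = 0.088.
Current steady state (s = 0.44): k* = (0.44/0.088)^(1/0.77) ≈ 8.0864, y* = 8.0864^0.23 ≈ 1.6173, c* = (1−0.44)·1.6173 ≈ 0.9057.
Maximizing c = f(k) − (n+g+δ)·k gives f'(k) = n+g+δ, i.e. 0.23·k^(0.23−1) = 0.088, so k_gold = (0.23/0.088)^(1/0.77) ≈ 3.4824.
y_gold = 3.4824^0.23 ≈ 1.3324, c_gold = y_gold − 0.088·k_gold ≈ 1.0259.
Gain: Δc = 1.0259 − 0.9057 ≈ 0.1203.

Δc ≈ 0.120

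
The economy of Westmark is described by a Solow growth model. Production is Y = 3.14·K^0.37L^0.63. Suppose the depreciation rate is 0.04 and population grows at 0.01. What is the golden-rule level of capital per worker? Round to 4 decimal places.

Break-even investment rate: n + δ = 0.01 + 0.04 = 0.05.
Maximizing c = f(k) − (n+δ)·k gives f'(k) = n+δ, i.e. 0.37·3.14·k^(0.37−1) = 0.05, so k_gold = (0.37·3.14/0.05)^(1/0.63) ≈ 147.4043.

k_gold ≈ 147.4043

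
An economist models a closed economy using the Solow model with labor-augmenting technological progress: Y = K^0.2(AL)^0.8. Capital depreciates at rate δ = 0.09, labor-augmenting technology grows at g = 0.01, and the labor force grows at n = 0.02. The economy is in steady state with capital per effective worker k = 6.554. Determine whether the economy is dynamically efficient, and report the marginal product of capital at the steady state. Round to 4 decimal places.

dynamically inefficient; MPK ≈ 0.0444

n + g + δ = 0.02 + 0.01 + 0.09 = 0.12.
MPK = 0.2·k^(0.2−1) = 0.2·6.554^(-0.8) ≈ 0.0444.
MPK < 0.12, so the economy is dynamically inefficient (over-saving).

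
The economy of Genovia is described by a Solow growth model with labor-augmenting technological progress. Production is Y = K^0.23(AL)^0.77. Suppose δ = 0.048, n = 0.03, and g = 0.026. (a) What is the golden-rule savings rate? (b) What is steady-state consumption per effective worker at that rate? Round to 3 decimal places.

Capital per effective worker breaks even when investment replaces (n + g + δ)·k; here n + g + δ = 0.104.
For Cobb-Douglas, s_gold equals capital's share: s_gold = 0.23.
Maximizing c = f(k) − (n+g+δ)·k gives f'(k) = n+g+δ, i.e. 0.23·k^(0.23−1) = 0.104, so k_gold = (0.23/0.104)^(1/0.77) ≈ 2.8032.
y_gold = 2.8032^0.23 ≈ 1.2675; c_gold = (1−0.23)·y_gold ≈ 0.9760.

(a) s_gold = 0.230; (b) c_gold ≈ 0.976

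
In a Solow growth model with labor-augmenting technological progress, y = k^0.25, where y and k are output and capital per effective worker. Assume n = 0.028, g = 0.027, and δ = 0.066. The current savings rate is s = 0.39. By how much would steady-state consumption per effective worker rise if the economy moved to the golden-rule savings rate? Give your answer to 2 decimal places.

n + g + δ = 0.028 + 0.027 + 0.066 = 0.121.
Current steady state (s = 0.39): k* = (0.39/0.121)^(1/0.75) ≈ 4.7611, y* = 4.7611^0.25 ≈ 1.4772, c* = (1−0.39)·1.4772 ≈ 0.9011.
At the golden rule the marginal product of capital equals n+g+δ: 0.25·k^(0.25−1) = 0.121. Solving, k_gold = (0.25/0.121)^(1/0.75) ≈ 2.6315.
y_gold = 2.6315^0.25 ≈ 1.2737, c_gold = y_gold − 0.121·k_gold ≈ 0.9552.
Gain: Δc = 0.9552 − 0.9011 ≈ 0.0542.

Δc ≈ 0.05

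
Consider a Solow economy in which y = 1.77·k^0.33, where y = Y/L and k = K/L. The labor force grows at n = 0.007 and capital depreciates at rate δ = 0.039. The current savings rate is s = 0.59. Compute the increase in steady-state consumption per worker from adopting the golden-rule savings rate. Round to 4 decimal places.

n + δ = 0.007 + 0.039 = 0.046.
Current steady state (s = 0.59): k* = (0.59·1.77/0.046)^(1/0.67) ≈ 105.6772, y* = 1.77·105.6772^0.33 ≈ 8.2392, c* = (1−0.59)·8.2392 ≈ 3.3781.
At the golden rule the marginal product of capital equals n+δ: 0.33·1.77·k^(0.33−1) = 0.046. Solving, k_gold = (0.33·1.77/0.046)^(1/0.67) ≈ 44.3974.
y_gold = 1.77·44.3974^0.33 ≈ 6.1887, c_gold = y_gold − 0.046·k_gold ≈ 4.1464.
Gain: Δc = 4.1464 − 3.3781 ≈ 0.7684.

Δc ≈ 0.7684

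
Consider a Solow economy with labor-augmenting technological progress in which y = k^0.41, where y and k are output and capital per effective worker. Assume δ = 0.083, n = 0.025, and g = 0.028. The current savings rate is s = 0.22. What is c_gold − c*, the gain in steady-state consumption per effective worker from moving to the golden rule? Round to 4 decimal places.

Δc ≈ 0.1807

n + g + δ = 0.025 + 0.028 + 0.083 = 0.136.
Current steady state (s = 0.22): k* = (0.22/0.136)^(1/0.59) ≈ 2.2596, y* = 2.2596^0.41 ≈ 1.3969, c* = (1−0.22)·1.3969 ≈ 1.0896.
Setting f'(k) = n+g+δ gives 0.41·k^(0.41−1) = 0.136, hence k_gold = (0.41/0.136)^(1/0.59) ≈ 6.4905.
y_gold = 6.4905^0.41 ≈ 2.1530, c_gold = y_gold − 0.136·k_gold ≈ 1.2702.
Gain: Δc = 1.2702 − 1.0896 ≈ 0.1807.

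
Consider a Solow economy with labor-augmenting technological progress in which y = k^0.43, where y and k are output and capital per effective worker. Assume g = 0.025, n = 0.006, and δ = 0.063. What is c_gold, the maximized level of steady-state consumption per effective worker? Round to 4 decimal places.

c_gold ≈ 1.7948

The effective depreciation rate is n + g + δ = 0.006 + 0.025 + 0.063 = 0.094.
Setting f'(k) = n+g+δ gives 0.43·k^(0.43−1) = 0.094, hence k_gold = (0.43/0.094)^(1/0.57) ≈ 14.4043.
y_gold = 14.4043^0.43 ≈ 3.1488.
c_gold = y_gold − (n+g+δ)·k_gold = 3.1488 − 0.094·14.4043 ≈ 1.7948.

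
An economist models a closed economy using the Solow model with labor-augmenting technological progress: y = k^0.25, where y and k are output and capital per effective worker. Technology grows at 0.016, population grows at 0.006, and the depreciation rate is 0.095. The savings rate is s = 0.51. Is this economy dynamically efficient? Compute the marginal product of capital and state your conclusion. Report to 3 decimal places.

The effective depreciation rate is n + g + δ = 0.006 + 0.016 + 0.095 = 0.117.
Steady-state k*: s·k^0.25 = 0.117·k gives k* = (0.51/0.117)^(1/0.75) ≈ 7.1205.
MPK = 0.25·7.1205^(-0.75) ≈ 0.0574.
MPK < n+g+δ = 0.117, so the economy is dynamically inefficient (over-saving).

dynamically inefficient; MPK ≈ 0.057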